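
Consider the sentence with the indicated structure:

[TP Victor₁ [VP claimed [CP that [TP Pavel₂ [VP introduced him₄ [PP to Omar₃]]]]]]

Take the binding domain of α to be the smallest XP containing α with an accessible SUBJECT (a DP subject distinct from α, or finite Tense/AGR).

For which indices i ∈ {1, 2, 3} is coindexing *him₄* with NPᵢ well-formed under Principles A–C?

*him* is a pronoun, so Principle B applies: it must be free in its binding domain.
Binding domain of *him₄*: the embedded TP, whose subject is Pavel₂.
*Victor₁* c-commands the pronoun but from outside its binding domain, and is not c-commanded by it → coindexation permitted.
*Pavel₂* c-commands the pronoun within its binding domain → coindexation would violate Principle B.
*Omar₃*: the pronoun c-commands this R-expression → coindexation would violate Principle C on *Omar₃*.

{1}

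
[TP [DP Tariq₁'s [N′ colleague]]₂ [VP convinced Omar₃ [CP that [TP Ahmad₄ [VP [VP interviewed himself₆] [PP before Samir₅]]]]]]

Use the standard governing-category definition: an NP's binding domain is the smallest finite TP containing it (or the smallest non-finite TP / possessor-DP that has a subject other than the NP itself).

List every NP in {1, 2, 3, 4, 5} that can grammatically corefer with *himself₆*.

*himself* is an anaphor, so Principle A applies: it must be bound in its binding domain.
Binding domain of *himself₆*: the embedded TP, whose subject is Ahmad₄.
*Tariq₁* does not c-command the anaphor → cannot bind it.
*[Tariq₁'s colleague]₂* c-commands the anaphor but is outside its binding domain → cannot satisfy Principle A.
*Omar₃* c-commands the anaphor but is outside its binding domain → cannot satisfy Principle A.
*Ahmad₄* c-commands the anaphor within its binding domain → licit binder.
*Samir₅* does not c-command the anaphor → cannot bind it.

{4}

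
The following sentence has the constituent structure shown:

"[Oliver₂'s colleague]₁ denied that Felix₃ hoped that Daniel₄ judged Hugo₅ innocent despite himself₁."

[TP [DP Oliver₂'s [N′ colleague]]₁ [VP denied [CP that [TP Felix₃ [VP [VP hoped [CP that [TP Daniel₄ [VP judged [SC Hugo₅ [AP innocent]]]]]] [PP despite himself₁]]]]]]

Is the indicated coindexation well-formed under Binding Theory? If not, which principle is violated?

The two coindexed NPs are *[Oliver₂'s colleague]₁* and *himself₁*.
*himself₁* is an anaphor. Principle A requires it to be bound within its binding domain — the embedded TP, whose subject is Felix₃.
Within that domain it is c-commanded by *Felix₃*, which does not share its index.
*[Oliver₂'s colleague]₁* does c-command the anaphor, but from outside its binding domain.
The anaphor is unbound in its domain → Principle A violation.

Principle A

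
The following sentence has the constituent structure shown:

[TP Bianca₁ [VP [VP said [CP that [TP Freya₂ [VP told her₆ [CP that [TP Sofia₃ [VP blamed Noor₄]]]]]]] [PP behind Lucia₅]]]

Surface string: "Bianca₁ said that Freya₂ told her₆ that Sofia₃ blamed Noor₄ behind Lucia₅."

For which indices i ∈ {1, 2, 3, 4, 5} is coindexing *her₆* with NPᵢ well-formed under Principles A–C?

{1, 5}

*her* is a pronoun, so Principle B applies: it must be free in its binding domain.
Binding domain of *her₆*: the embedded TP, whose subject is Freya₂.
*Bianca₁* c-commands the pronoun but from outside its binding domain, and is not c-commanded by it → coindexation permitted.
*Freya₂* c-commands the pronoun within its binding domain → coindexation would violate Principle B.
*Sofia₃*: the pronoun c-commands this R-expression → coindexation would violate Principle C on *Sofia₃*.
*Noor₄*: the pronoun c-commands this R-expression → coindexation would violate Principle C on *Noor₄*.
*Lucia₅* and the pronoun do not c-command one another → neither Principle B nor Principle C is at stake; coindexation permitted.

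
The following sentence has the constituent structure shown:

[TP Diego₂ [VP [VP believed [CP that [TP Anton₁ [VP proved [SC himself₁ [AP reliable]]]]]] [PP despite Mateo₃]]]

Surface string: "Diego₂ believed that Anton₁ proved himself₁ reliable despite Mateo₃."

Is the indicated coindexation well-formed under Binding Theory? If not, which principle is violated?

The two coindexed NPs are *Anton₁* and *himself₁*.
*himself₁* is an anaphor; its binding domain is the embedded TP, whose subject is Anton₁. *Anton₁* c-commands it within that domain and shares its index, so Principle A is satisfied.
*Anton₁* is an R-expression; *himself₁* does not c-command it, and no other NP shares its index, so Principle C is satisfied.
All principles are respected.

grammatical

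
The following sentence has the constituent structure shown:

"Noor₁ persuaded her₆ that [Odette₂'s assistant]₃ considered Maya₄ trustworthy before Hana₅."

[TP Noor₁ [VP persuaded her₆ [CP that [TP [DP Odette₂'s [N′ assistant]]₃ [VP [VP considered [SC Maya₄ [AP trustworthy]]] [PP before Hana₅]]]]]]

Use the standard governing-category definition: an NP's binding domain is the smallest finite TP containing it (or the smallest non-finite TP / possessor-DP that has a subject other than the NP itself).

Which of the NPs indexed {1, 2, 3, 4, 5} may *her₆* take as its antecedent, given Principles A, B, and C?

*her* is a pronoun, so Principle B applies: it must be free in its binding domain.
Binding domain of *her₆*: the matrix TP, whose subject is Noor₁.
*Noor₁* c-commands the pronoun within its binding domain → coindexation would violate Principle B.
*Odette₂*: the pronoun c-commands this R-expression → coindexation would violate Principle C on *Odette₂*.
*[Odette₂'s assistant]₃*: the pronoun c-commands this R-expression → coindexation would violate Principle C on *[Odette₂'s assistant]₃*.
*Maya₄*: the pronoun c-commands this R-expression → coindexation would violate Principle C on *Maya₄*.
*Hana₅*: the pronoun c-commands this R-expression → coindexation would violate Principle C on *Hana₅*.

none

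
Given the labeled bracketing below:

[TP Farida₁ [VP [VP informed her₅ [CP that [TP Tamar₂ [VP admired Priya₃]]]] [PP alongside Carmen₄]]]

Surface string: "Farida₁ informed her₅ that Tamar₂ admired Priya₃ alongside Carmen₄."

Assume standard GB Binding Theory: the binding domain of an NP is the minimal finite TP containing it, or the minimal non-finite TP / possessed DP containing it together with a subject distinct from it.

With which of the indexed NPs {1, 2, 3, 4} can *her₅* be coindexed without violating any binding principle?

{4}

*her* is a pronoun, so Principle B applies: it must be free in its binding domain.
Binding domain of *her₅*: the matrix TP, whose subject is Farida₁.
*Farida₁* c-commands the pronoun within its binding domain → coindexation would violate Principle B.
*Tamar₂*: the pronoun c-commands this R-expression → coindexation would violate Principle C on *Tamar₂*.
*Priya₃*: the pronoun c-commands this R-expression → coindexation would violate Principle C on *Priya₃*.
*Carmen₄* and the pronoun do not c-command one another → neither Principle B nor Principle C is at stake; coindexation permitted.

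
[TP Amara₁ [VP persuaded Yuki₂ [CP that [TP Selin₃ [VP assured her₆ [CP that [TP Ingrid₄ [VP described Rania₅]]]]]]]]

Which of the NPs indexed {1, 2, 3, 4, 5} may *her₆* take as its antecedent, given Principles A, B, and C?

{1, 2}

*her* is a pronoun, so Principle B applies: it must be free in its binding domain.
Binding domain of *her₆*: the embedded TP, whose subject is Selin₃.
*Amara₁* c-commands the pronoun but from outside its binding domain, and is not c-commanded by it → coindexation permitted.
*Yuki₂* c-commands the pronoun but from outside its binding domain, and is not c-commanded by it → coindexation permitted.
*Selin₃* c-commands the pronoun within its binding domain → coindexation would violate Principle B.
*Ingrid₄*: the pronoun c-commands this R-expression → coindexation would violate Principle C on *Ingrid₄*.
*Rania₅*: the pronoun c-commands this R-expression → coindexation would violate Principle C on *Rania₅*.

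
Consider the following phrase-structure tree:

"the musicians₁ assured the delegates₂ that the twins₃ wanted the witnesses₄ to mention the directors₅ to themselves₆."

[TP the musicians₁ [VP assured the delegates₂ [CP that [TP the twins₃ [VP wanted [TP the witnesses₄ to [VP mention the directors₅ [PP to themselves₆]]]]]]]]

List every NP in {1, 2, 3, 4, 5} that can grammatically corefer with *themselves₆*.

*themselves* is an anaphor, so Principle A applies: it must be bound in its binding domain.
Binding domain of *themselves₆*: the embedded TP, whose subject is the witnesses₄.
*the musicians₁* c-commands the anaphor but is outside its binding domain → cannot satisfy Principle A.
*the delegates₂* c-commands the anaphor but is outside its binding domain → cannot satisfy Principle A.
*the twins₃* c-commands the anaphor but is outside its binding domain → cannot satisfy Principle A.
*the witnesses₄* c-commands the anaphor within its binding domain → licit binder.
*the directors₅* c-commands the anaphor within its binding domain → licit binder.

{4, 5}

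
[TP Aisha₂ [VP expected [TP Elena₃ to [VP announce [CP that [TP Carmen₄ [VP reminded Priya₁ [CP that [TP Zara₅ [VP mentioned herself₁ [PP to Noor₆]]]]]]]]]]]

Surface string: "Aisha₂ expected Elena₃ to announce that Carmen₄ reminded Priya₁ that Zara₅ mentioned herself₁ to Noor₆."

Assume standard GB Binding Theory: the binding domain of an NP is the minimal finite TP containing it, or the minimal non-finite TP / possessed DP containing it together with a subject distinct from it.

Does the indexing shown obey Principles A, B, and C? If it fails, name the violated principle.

The two coindexed NPs are *Priya₁* and *herself₁*.
*herself₁* is an anaphor. Principle A requires it to be bound within its binding domain — the embedded TP, whose subject is Zara₅.
Within that domain it is c-commanded by *Zara₅*, which does not share its index.
*Priya₁* does c-command the anaphor, but from outside its binding domain.
The anaphor is unbound in its domain → Principle A violation.

Principle A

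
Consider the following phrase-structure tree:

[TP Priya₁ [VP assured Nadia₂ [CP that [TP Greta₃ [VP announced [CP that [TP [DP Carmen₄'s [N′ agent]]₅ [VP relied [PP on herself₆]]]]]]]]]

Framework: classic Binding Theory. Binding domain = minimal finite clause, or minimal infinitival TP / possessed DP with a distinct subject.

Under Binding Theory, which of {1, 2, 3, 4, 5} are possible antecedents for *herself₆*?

{5}

*herself* is an anaphor, so Principle A applies: it must be bound in its binding domain.
Binding domain of *herself₆*: the embedded TP, whose subject is [Carmen₄'s agent]₅.
*Priya₁* c-commands the anaphor but is outside its binding domain → cannot satisfy Principle A.
*Nadia₂* c-commands the anaphor but is outside its binding domain → cannot satisfy Principle A.
*Greta₃* c-commands the anaphor but is outside its binding domain → cannot satisfy Principle A.
*Carmen₄* does not c-command the anaphor → cannot bind it.
*[Carmen₄'s agent]₅* c-commands the anaphor within its binding domain → licit binder.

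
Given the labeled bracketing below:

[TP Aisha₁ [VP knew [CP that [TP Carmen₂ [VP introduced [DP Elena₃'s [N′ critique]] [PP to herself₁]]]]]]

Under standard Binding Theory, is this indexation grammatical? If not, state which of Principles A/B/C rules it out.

The two coindexed NPs are *Aisha₁* and *herself₁*.
*herself₁* is an anaphor. Principle A requires it to be bound within its binding domain — the embedded TP, whose subject is Carmen₂.
Within that domain it is c-commanded by *Carmen₂*, which does not share its index.
*Aisha₁* does c-command the anaphor, but from outside its binding domain.
The anaphor is unbound in its domain → Principle A violation.

Principle A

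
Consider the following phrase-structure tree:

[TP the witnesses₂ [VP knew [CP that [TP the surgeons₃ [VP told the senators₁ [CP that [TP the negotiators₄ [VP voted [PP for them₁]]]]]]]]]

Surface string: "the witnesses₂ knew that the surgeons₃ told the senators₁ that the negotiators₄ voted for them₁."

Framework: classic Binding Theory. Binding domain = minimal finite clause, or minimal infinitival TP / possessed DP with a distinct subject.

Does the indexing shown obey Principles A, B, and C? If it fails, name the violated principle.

grammatical

The two coindexed NPs are *the senators₁* and *them₁*.
*them₁* is a pronoun; its binding domain is the embedded TP, whose subject is the negotiators₄. Within that domain it is c-commanded only by *the negotiators₄*, which carries a different index — the pronoun is free locally, so Principle B holds.
*the senators₁* is an R-expression; *them₁* does not c-command it, and no other NP shares its index, so Principle C is satisfied.
All principles are respected.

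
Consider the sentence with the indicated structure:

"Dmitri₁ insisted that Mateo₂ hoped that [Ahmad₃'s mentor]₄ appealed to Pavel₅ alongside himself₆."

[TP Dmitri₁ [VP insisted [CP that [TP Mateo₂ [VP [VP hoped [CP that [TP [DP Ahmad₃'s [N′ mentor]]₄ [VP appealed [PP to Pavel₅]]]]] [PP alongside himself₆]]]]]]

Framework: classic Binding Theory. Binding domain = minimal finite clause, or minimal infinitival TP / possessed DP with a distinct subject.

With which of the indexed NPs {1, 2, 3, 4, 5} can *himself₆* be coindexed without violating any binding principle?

*himself* is an anaphor, so Principle A applies: it must be bound in its binding domain.
Binding domain of *himself₆*: the embedded TP, whose subject is Mateo₂.
*Dmitri₁* c-commands the anaphor but is outside its binding domain → cannot satisfy Principle A.
*Mateo₂* c-commands the anaphor within its binding domain → licit binder.
*Ahmad₃* does not c-command the anaphor → cannot bind it.
*[Ahmad₃'s mentor]₄* does not c-command the anaphor → cannot bind it.
*Pavel₅* does not c-command the anaphor → cannot bind it.

{2}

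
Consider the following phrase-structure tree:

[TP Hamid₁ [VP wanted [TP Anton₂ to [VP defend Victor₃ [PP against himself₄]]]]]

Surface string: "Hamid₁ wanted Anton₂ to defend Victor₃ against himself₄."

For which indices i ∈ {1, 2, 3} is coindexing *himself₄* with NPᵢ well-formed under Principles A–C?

{2, 3}

*himself* is an anaphor, so Principle A applies: it must be bound in its binding domain.
Binding domain of *himself₄*: the embedded TP, whose subject is Anton₂.
*Hamid₁* c-commands the anaphor but is outside its binding domain → cannot satisfy Principle A.
*Anton₂* c-commands the anaphor within its binding domain → licit binder.
*Victor₃* c-commands the anaphor within its binding domain → licit binder.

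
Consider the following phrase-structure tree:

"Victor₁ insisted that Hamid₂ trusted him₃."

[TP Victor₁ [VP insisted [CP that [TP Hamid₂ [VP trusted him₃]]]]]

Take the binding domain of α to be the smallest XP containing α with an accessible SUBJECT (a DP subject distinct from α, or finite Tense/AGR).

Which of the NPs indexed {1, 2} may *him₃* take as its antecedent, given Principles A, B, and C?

{1}

*him* is a pronoun, so Principle B applies: it must be free in its binding domain.
Binding domain of *him₃*: the embedded TP, whose subject is Hamid₂.
*Victor₁* c-commands the pronoun but from outside its binding domain, and is not c-commanded by it → coindexation permitted.
*Hamid₂* c-commands the pronoun within its binding domain → coindexation would violate Principle B.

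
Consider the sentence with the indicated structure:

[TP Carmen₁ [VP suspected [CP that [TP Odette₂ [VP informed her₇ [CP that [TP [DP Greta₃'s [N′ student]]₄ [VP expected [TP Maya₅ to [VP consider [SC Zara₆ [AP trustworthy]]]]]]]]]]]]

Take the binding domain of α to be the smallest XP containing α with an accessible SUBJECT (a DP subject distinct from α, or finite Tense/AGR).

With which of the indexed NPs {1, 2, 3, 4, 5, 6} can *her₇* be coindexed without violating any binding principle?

{1}

*her* is a pronoun, so Principle B applies: it must be free in its binding domain.
Binding domain of *her₇*: the embedded TP, whose subject is Odette₂.
*Carmen₁* c-commands the pronoun but from outside its binding domain, and is not c-commanded by it → coindexation permitted.
*Odette₂* c-commands the pronoun within its binding domain → coindexation would violate Principle B.
*Greta₃*: the pronoun c-commands this R-expression → coindexation would violate Principle C on *Greta₃*.
*[Greta₃'s student]₄*: the pronoun c-commands this R-expression → coindexation would violate Principle C on *[Greta₃'s student]₄*.
*Maya₅*: the pronoun c-commands this R-expression → coindexation would violate Principle C on *Maya₅*.
*Zara₆*: the pronoun c-commands this R-expression → coindexation would violate Principle C on *Zara₆*.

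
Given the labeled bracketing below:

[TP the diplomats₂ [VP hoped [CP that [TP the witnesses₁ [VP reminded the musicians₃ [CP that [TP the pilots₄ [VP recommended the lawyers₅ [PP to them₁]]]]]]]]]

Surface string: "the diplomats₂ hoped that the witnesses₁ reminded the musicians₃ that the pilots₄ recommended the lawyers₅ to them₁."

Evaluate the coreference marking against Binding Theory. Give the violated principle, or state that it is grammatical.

The two coindexed NPs are *the witnesses₁* and *them₁*.
*them₁* is a pronoun; its binding domain is the embedded TP, whose subject is the pilots₄. Within that domain it is c-commanded only by *the pilots₄*, *the lawyers₅*, which carry a different index — the pronoun is free locally, so Principle B holds.
*the witnesses₁* is an R-expression; *them₁* does not c-command it, and no other NP shares its index, so Principle C is satisfied.
All principles are respected.

grammatical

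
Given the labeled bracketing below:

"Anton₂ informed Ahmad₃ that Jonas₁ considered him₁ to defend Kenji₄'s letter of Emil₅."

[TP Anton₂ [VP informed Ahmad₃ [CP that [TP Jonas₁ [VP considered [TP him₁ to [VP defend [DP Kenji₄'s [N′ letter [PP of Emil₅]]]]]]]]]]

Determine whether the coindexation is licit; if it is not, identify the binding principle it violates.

Principle B

The two coindexed NPs are *Jonas₁* and *him₁*.
*him₁* is a pronoun. Its binding domain is the embedded TP, whose subject is Jonas₁.
*Jonas₁* c-commands it within that domain and carries the same index.
The pronoun is locally bound → Principle B violation.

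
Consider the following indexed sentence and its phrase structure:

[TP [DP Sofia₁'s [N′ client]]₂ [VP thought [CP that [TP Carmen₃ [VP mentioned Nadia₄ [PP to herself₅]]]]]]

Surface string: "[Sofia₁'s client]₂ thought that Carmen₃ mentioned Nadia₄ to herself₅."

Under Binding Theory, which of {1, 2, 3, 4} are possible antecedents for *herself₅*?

*herself* is an anaphor, so Principle A applies: it must be bound in its binding domain.
Binding domain of *herself₅*: the embedded TP, whose subject is Carmen₃.
*Sofia₁* does not c-command the anaphor → cannot bind it.
*[Sofia₁'s client]₂* c-commands the anaphor but is outside its binding domain → cannot satisfy Principle A.
*Carmen₃* c-commands the anaphor within its binding domain → licit binder.
*Nadia₄* c-commands the anaphor within its binding domain → licit binder.

{3, 4}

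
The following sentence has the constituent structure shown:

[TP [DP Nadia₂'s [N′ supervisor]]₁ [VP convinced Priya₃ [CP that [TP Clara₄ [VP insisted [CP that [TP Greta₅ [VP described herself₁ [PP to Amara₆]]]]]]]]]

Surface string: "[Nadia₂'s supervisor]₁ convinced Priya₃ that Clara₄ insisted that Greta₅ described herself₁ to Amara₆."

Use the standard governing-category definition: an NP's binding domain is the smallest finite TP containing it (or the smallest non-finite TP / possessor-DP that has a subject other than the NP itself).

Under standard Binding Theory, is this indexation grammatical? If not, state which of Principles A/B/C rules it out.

Principle A

The two coindexed NPs are *[Nadia₂'s supervisor]₁* and *herself₁*.
*herself₁* is an anaphor. Principle A requires it to be bound within its binding domain — the embedded TP, whose subject is Greta₅.
Within that domain it is c-commanded by *Greta₅*, which does not share its index.
*[Nadia₂'s supervisor]₁* does c-command the anaphor, but from outside its binding domain.
The anaphor is unbound in its domain → Principle A violation.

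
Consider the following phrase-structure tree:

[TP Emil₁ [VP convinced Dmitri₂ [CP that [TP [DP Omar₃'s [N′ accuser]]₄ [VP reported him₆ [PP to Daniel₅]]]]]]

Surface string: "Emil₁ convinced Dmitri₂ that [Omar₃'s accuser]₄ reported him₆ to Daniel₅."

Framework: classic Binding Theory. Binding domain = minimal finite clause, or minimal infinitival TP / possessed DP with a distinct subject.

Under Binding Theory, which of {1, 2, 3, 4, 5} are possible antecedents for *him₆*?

*him* is a pronoun, so Principle B applies: it must be free in its binding domain.
Binding domain of *him₆*: the embedded TP, whose subject is [Omar₃'s accuser]₄.
*Emil₁* c-commands the pronoun but from outside its binding domain, and is not c-commanded by it → coindexation permitted.
*Dmitri₂* c-commands the pronoun but from outside its binding domain, and is not c-commanded by it → coindexation permitted.
*Omar₃* and the pronoun do not c-command one another → neither Principle B nor Principle C is at stake; coindexation permitted.
*[Omar₃'s accuser]₄* c-commands the pronoun within its binding domain → coindexation would violate Principle B.
*Daniel₅*: the pronoun c-commands this R-expression → coindexation would violate Principle C on *Daniel₅*.

{1, 2, 3}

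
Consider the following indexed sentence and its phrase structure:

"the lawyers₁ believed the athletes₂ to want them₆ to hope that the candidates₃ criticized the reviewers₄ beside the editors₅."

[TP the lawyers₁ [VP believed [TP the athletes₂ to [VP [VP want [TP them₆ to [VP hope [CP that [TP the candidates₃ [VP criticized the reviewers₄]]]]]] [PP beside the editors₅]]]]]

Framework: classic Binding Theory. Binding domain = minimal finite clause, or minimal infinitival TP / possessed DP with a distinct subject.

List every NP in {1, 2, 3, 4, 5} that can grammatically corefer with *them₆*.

*them* is a pronoun, so Principle B applies: it must be free in its binding domain.
Binding domain of *them₆*: the embedded TP, whose subject is the athletes₂.
*the lawyers₁* c-commands the pronoun but from outside its binding domain, and is not c-commanded by it → coindexation permitted.
*the athletes₂* c-commands the pronoun within its binding domain → coindexation would violate Principle B.
*the candidates₃*: the pronoun c-commands this R-expression → coindexation would violate Principle C on *the candidates₃*.
*the reviewers₄*: the pronoun c-commands this R-expression → coindexation would violate Principle C on *the reviewers₄*.
*the editors₅* and the pronoun do not c-command one another → neither Principle B nor Principle C is at stake; coindexation permitted.

{1, 5}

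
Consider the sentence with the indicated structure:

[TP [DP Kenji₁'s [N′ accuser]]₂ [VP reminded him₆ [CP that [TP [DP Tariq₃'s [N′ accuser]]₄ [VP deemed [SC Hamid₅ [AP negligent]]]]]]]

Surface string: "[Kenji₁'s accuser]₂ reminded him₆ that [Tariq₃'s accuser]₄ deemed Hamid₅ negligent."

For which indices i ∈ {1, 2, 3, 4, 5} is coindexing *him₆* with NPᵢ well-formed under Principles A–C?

{1}

*him* is a pronoun, so Principle B applies: it must be free in its binding domain.
Binding domain of *him₆*: the matrix TP, whose subject is [Kenji₁'s accuser]₂.
*Kenji₁* and the pronoun do not c-command one another → neither Principle B nor Principle C is at stake; coindexation permitted.
*[Kenji₁'s accuser]₂* c-commands the pronoun within its binding domain → coindexation would violate Principle B.
*Tariq₃*: the pronoun c-commands this R-expression → coindexation would violate Principle C on *Tariq₃*.
*[Tariq₃'s accuser]₄*: the pronoun c-commands this R-expression → coindexation would violate Principle C on *[Tariq₃'s accuser]₄*.
*Hamid₅*: the pronoun c-commands this R-expression → coindexation would violate Principle C on *Hamid₅*.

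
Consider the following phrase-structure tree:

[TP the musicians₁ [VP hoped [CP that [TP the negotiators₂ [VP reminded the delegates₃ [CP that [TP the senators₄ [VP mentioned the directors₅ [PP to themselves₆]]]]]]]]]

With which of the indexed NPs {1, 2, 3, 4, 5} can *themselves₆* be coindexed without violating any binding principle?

{4, 5}

*themselves* is an anaphor, so Principle A applies: it must be bound in its binding domain.
Binding domain of *themselves₆*: the embedded TP, whose subject is the senators₄.
*the musicians₁* c-commands the anaphor but is outside its binding domain → cannot satisfy Principle A.
*the negotiators₂* c-commands the anaphor but is outside its binding domain → cannot satisfy Principle A.
*the delegates₃* c-commands the anaphor but is outside its binding domain → cannot satisfy Principle A.
*the senators₄* c-commands the anaphor within its binding domain → licit binder.
*the directors₅* c-commands the anaphor within its binding domain → licit binder.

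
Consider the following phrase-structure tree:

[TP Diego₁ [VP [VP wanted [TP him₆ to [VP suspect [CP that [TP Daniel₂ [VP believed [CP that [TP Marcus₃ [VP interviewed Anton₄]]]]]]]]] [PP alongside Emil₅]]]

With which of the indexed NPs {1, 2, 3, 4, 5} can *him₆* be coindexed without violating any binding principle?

*him* is a pronoun, so Principle B applies: it must be free in its binding domain.
Binding domain of *him₆*: the matrix TP, whose subject is Diego₁.
*Diego₁* c-commands the pronoun within its binding domain → coindexation would violate Principle B.
*Daniel₂*: the pronoun c-commands this R-expression → coindexation would violate Principle C on *Daniel₂*.
*Marcus₃*: the pronoun c-commands this R-expression → coindexation would violate Principle C on *Marcus₃*.
*Anton₄*: the pronoun c-commands this R-expression → coindexation would violate Principle C on *Anton₄*.
*Emil₅* and the pronoun do not c-command one another → neither Principle B nor Principle C is at stake; coindexation permitted.

{5}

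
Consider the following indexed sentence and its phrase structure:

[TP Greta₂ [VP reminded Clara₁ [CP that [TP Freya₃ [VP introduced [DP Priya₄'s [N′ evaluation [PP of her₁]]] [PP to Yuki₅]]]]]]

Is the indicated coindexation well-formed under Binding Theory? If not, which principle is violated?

The two coindexed NPs are *Clara₁* and *her₁*.
*her₁* is a pronoun; its binding domain is the possessed DP, whose subject is Priya₄. Within that domain it is c-commanded only by *Priya₄*, which carries a different index — the pronoun is free locally, so Principle B holds.
*Clara₁* is an R-expression; *her₁* does not c-command it, and no other NP shares its index, so Principle C is satisfied.
All principles are respected.

grammatical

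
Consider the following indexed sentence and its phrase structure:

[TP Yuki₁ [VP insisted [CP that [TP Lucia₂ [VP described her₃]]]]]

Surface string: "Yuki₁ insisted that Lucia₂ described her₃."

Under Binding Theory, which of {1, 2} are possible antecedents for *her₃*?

{1}

*her* is a pronoun, so Principle B applies: it must be free in its binding domain.
Binding domain of *her₃*: the embedded TP, whose subject is Lucia₂.
*Yuki₁* c-commands the pronoun but from outside its binding domain, and is not c-commanded by it → coindexation permitted.
*Lucia₂* c-commands the pronoun within its binding domain → coindexation would violate Principle B.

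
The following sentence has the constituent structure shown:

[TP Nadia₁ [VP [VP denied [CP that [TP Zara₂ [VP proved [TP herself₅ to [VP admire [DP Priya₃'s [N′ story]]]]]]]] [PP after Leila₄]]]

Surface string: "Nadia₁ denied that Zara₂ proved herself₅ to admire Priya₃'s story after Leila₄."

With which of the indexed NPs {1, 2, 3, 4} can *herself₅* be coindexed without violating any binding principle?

*herself* is an anaphor, so Principle A applies: it must be bound in its binding domain.
Binding domain of *herself₅*: the embedded TP, whose subject is Zara₂.
*Nadia₁* c-commands the anaphor but is outside its binding domain → cannot satisfy Principle A.
*Zara₂* c-commands the anaphor within its binding domain → licit binder.
*Priya₃* does not c-command the anaphor → cannot bind it.
*Leila₄* does not c-command the anaphor → cannot bind it.

{2}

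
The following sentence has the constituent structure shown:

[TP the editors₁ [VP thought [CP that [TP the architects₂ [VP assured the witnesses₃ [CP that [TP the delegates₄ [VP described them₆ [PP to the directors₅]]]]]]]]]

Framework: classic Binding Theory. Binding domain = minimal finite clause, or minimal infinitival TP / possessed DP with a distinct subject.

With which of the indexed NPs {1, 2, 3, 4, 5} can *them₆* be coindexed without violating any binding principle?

*them* is a pronoun, so Principle B applies: it must be free in its binding domain.
Binding domain of *them₆*: the embedded TP, whose subject is the delegates₄.
*the editors₁* c-commands the pronoun but from outside its binding domain, and is not c-commanded by it → coindexation permitted.
*the architects₂* c-commands the pronoun but from outside its binding domain, and is not c-commanded by it → coindexation permitted.
*the witnesses₃* c-commands the pronoun but from outside its binding domain, and is not c-commanded by it → coindexation permitted.
*the delegates₄* c-commands the pronoun within its binding domain → coindexation would violate Principle B.
*the directors₅*: the pronoun c-commands this R-expression → coindexation would violate Principle C on *the directors₅*.

{1, 2, 3}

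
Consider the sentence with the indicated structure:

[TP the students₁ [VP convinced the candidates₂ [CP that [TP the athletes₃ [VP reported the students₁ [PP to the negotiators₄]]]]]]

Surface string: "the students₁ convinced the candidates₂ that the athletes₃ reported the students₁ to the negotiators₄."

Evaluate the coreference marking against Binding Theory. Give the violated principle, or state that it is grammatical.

Principle C

The two coindexed NPs are *the students₁* (the higher occurrence) and *the students₁* (the lower occurrence).
*the students₁* (the lower occurrence) is an R-expression. Principle C requires it to be free everywhere.
*the students₁* (the higher occurrence) c-commands it and carries the same index.
The R-expression is bound → Principle C violation.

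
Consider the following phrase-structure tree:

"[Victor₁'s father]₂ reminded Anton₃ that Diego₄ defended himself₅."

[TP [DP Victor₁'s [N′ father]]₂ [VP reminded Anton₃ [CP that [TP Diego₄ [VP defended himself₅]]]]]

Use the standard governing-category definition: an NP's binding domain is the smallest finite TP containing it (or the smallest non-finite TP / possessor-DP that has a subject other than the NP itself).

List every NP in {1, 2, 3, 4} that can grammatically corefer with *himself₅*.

*himself* is an anaphor, so Principle A applies: it must be bound in its binding domain.
Binding domain of *himself₅*: the embedded TP, whose subject is Diego₄.
*Victor₁* does not c-command the anaphor → cannot bind it.
*[Victor₁'s father]₂* c-commands the anaphor but is outside its binding domain → cannot satisfy Principle A.
*Anton₃* c-commands the anaphor but is outside its binding domain → cannot satisfy Principle A.
*Diego₄* c-commands the anaphor within its binding domain → licit binder.

{4}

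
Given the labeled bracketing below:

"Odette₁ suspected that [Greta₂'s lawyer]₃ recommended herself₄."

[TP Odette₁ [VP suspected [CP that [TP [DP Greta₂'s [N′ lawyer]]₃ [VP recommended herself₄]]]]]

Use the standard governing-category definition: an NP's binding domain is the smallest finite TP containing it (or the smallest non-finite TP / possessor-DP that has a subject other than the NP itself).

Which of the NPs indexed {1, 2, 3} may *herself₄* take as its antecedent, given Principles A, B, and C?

{3}

*herself* is an anaphor, so Principle A applies: it must be bound in its binding domain.
Binding domain of *herself₄*: the embedded TP, whose subject is [Greta₂'s lawyer]₃.
*Odette₁* c-commands the anaphor but is outside its binding domain → cannot satisfy Principle A.
*Greta₂* does not c-command the anaphor → cannot bind it.
*[Greta₂'s lawyer]₃* c-commands the anaphor within its binding domain → licit binder.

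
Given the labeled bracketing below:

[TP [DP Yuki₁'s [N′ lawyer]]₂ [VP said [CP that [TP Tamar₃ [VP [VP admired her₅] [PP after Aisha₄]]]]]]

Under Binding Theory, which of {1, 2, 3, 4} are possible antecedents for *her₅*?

{1, 2, 4}

*her* is a pronoun, so Principle B applies: it must be free in its binding domain.
Binding domain of *her₅*: the embedded TP, whose subject is Tamar₃.
*Yuki₁* and the pronoun do not c-command one another → neither Principle B nor Principle C is at stake; coindexation permitted.
*[Yuki₁'s lawyer]₂* c-commands the pronoun but from outside its binding domain, and is not c-commanded by it → coindexation permitted.
*Tamar₃* c-commands the pronoun within its binding domain → coindexation would violate Principle B.
*Aisha₄* and the pronoun do not c-command one another → neither Principle B nor Principle C is at stake; coindexation permitted.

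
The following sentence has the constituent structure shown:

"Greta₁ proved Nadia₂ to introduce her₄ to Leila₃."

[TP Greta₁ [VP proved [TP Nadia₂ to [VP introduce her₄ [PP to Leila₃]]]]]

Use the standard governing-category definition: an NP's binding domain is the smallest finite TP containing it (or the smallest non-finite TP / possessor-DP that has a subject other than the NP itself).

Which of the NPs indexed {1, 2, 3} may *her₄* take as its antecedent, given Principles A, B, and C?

*her* is a pronoun, so Principle B applies: it must be free in its binding domain.
Binding domain of *her₄*: the embedded TP, whose subject is Nadia₂.
*Greta₁* c-commands the pronoun but from outside its binding domain, and is not c-commanded by it → coindexation permitted.
*Nadia₂* c-commands the pronoun within its binding domain → coindexation would violate Principle B.
*Leila₃*: the pronoun c-commands this R-expression → coindexation would violate Principle C on *Leila₃*.

{1}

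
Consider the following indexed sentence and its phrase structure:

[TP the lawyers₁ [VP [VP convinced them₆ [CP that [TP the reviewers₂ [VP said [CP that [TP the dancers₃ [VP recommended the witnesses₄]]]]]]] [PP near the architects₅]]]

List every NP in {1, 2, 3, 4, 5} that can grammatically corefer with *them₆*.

*them* is a pronoun, so Principle B applies: it must be free in its binding domain.
Binding domain of *them₆*: the matrix TP, whose subject is the lawyers₁.
*the lawyers₁* c-commands the pronoun within its binding domain → coindexation would violate Principle B.
*the reviewers₂*: the pronoun c-commands this R-expression → coindexation would violate Principle C on *the reviewers₂*.
*the dancers₃*: the pronoun c-commands this R-expression → coindexation would violate Principle C on *the dancers₃*.
*the witnesses₄*: the pronoun c-commands this R-expression → coindexation would violate Principle C on *the witnesses₄*.
*the architects₅* and the pronoun do not c-command one another → neither Principle B nor Principle C is at stake; coindexation permitted.

{5}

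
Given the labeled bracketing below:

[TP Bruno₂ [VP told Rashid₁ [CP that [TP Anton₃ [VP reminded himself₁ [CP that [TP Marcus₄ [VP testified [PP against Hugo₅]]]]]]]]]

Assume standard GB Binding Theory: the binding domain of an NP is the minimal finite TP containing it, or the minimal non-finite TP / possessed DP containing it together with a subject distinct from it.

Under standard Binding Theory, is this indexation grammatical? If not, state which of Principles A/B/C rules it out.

The two coindexed NPs are *Rashid₁* and *himself₁*.
*himself₁* is an anaphor. Principle A requires it to be bound within its binding domain — the embedded TP, whose subject is Anton₃.
Within that domain it is c-commanded by *Anton₃*, which does not share its index.
*Rashid₁* does c-command the anaphor, but from outside its binding domain.
The anaphor is unbound in its domain → Principle A violation.

Principle A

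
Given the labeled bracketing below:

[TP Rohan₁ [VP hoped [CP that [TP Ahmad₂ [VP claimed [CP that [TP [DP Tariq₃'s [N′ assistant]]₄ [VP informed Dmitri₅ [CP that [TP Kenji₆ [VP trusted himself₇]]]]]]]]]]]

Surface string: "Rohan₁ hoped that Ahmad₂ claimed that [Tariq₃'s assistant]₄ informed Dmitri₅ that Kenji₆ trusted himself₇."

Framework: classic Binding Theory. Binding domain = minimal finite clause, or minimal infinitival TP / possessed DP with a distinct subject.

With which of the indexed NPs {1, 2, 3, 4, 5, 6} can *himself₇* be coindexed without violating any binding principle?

*himself* is an anaphor, so Principle A applies: it must be bound in its binding domain.
Binding domain of *himself₇*: the embedded TP, whose subject is Kenji₆.
*Rohan₁* c-commands the anaphor but is outside its binding domain → cannot satisfy Principle A.
*Ahmad₂* c-commands the anaphor but is outside its binding domain → cannot satisfy Principle A.
*Tariq₃* does not c-command the anaphor → cannot bind it.
*[Tariq₃'s assistant]₄* c-commands the anaphor but is outside its binding domain → cannot satisfy Principle A.
*Dmitri₅* c-commands the anaphor but is outside its binding domain → cannot satisfy Principle A.
*Kenji₆* c-commands the anaphor within its binding domain → licit binder.

{6}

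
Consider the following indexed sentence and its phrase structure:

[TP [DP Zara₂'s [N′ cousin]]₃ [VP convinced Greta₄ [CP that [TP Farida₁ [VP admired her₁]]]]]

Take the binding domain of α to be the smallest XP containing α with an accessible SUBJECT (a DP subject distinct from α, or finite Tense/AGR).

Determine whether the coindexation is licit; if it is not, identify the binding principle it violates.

The two coindexed NPs are *Farida₁* and *her₁*.
*her₁* is a pronoun. Its binding domain is the embedded TP, whose subject is Farida₁.
*Farida₁* c-commands it within that domain and carries the same index.
The pronoun is locally bound → Principle B violation.

Principle B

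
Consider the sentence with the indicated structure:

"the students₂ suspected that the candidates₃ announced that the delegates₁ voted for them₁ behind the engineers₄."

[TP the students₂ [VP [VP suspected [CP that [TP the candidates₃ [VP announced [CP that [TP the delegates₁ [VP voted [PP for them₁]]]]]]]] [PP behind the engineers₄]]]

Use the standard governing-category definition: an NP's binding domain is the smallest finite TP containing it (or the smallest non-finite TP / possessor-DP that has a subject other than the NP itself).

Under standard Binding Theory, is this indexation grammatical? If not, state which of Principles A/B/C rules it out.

The two coindexed NPs are *the delegates₁* and *them₁*.
*them₁* is a pronoun. Its binding domain is the embedded TP, whose subject is the delegates₁.
*the delegates₁* c-commands it within that domain and carries the same index.
The pronoun is locally bound → Principle B violation.

Principle B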